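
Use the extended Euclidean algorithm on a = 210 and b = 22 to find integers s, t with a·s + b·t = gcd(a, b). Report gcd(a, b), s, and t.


Euclidean algorithm on (210, 22) — divide until remainder is 0:
  210 = 9 · 22 + 12
  22 = 1 · 12 + 10
  12 = 1 · 10 + 2
  10 = 5 · 2 + 0
gcd(210, 22) = 2.
Track Bezout coefficients alongside the remainders: start with r₀ = 210 = a·1 + b·0 (s = 1, t = 0) and r₁ = 22 = a·0 + b·1 (s = 0, t = 1); each new remainder r_{k+1} = r_{k-1} − q_k·r_k inherits s_{k+1} = s_{k-1} − q_k·s_k, t_{k+1} = t_{k-1} − q_k·t_k, so r_k = a·s_k + b·t_k at every step:
  q = 9: r = 12, s = 1 − 9·0 = 1, t = 0 − 9·1 = -9  (check: 210·1 + 22·(-9) = 12)
  q = 1: r = 10, s = 0 − 1·1 = -1, t = 1 − 1·(-9) = 10  (check: 210·(-1) + 22·10 = 10)
  q = 1: r = 2, s = 1 − 1·(-1) = 2, t = -9 − 1·10 = -19  (check: 210·2 + 22·(-19) = 2)
The row with r = 2 (the gcd) gives the Bezout coefficients s = 2, t = -19.
Result: 210 · (2) + 22 · (-19) = 2.

gcd(210, 22) = 2; s = 2, t = -19 (check: 210·2 + 22·(-19) = 2).


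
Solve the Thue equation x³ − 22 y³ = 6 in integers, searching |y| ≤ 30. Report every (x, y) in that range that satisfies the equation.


The equation is x³ - 22y³ = 6. For fixed y, x³ = 22·y³ + 6, so a solution requires the RHS to be a perfect cube.
Strategy: iterate y from -30 to 30, compute RHS = 22·y³ + 6, and check whether it is a (positive or negative) perfect cube.
Check small values of y:
  y = 0: RHS = 6 is not a perfect cube.
  y = 1: RHS = 28 is not a perfect cube.
  y = -1: RHS = -16 is not a perfect cube.
  y = 2: RHS = 182 is not a perfect cube.
  y = -2: RHS = -170 is not a perfect cube.
  y = 3: RHS = 600 is not a perfect cube.
  y = -3: RHS = -588 is not a perfect cube.
Continuing, at y = -5: RHS = -2744 = (-14)³ ⇒ x = -14 works.
Searching the remaining y in |y| ≤ 30 finds no further solutions.
Collected solutions: (-14, -5).

Solutions (with |y| ≤ 30): (-14, -5).


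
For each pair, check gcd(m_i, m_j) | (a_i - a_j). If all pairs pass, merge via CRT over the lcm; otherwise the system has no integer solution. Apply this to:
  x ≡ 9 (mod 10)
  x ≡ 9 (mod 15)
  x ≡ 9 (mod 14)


Moduli 10, 15, 14 are not pairwise coprime, so CRT works modulo lcm(m_i) when all pairwise compatibility conditions hold.
Pairwise compatibility: gcd(m_i, m_j) must divide a_i - a_j for every pair.
Merge one congruence at a time:
  Start: x ≡ 9 (mod 10).
  Combine with x ≡ 9 (mod 15): gcd(10, 15) = 5; 9 - 9 = 0, which IS divisible by 5, so compatible.
    Write x = 9 + 10·t and substitute into x ≡ 9 (mod 15): 10·t ≡ 9 − 9 = 0 (mod 15).
    Divide the congruence (and modulus) by g = 5: 2·t ≡ 0 (mod 3).
    The inverse of 2 mod 3 is 2 (since 2·2 = 4 = 1·3 + 1), so t ≡ 2·0 = 0 ≡ 0 (mod 3).
    Then x = 9 + 10·0 = 9, valid modulo lcm(10, 15) = 30: x ≡ 9 (mod 30).
  Combine with x ≡ 9 (mod 14): gcd(30, 14) = 2; 9 - 9 = 0, which IS divisible by 2, so compatible.
    Write x = 9 + 30·t and substitute into x ≡ 9 (mod 14): 30·t ≡ 9 − 9 = 0 (mod 14).
    Divide the congruence (and modulus) by g = 2: 15·t ≡ 0 (mod 7).
    Reduce coefficients mod 7: 1·t ≡ 0 (mod 7).
    So t ≡ 0 (mod 7).
    Then x = 9 + 30·0 = 9, valid modulo lcm(30, 14) = 210: x ≡ 9 (mod 210).
Verify: 9 mod 10 = 9, 9 mod 15 = 9, 9 mod 14 = 9.

x ≡ 9 (mod 210).


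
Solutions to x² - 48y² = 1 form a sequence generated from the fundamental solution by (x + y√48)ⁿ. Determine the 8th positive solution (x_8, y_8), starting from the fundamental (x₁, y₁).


Step 1: Find the fundamental solution (x₁, y₁) of x² - 48y² = 1.
  Expand √48 as a continued fraction. a₀ = ⌊√48⌋ = 6; iterate m_{k+1} = d_k·a_k − m_k, d_{k+1} = (48 − m_{k+1}²)/d_k, a_{k+1} = ⌊(a₀ + m_{k+1})/d_{k+1}⌋ (starting m₀ = 0, d₀ = 1), with convergents p_k = a_k·p_{k-1} + p_{k-2}, q_k = a_k·q_{k-1} + q_{k-2} (p₋₁ = 1, q₋₁ = 0):
  k = 0: a₀ = 6; p₀/q₀ = 6/1; p₀² − 48·q₀² = 36 − 48 = -12.
  k = 1: m = 6, d = 12, a = ⌊(6 + 6)/12⌋ = 1; p/q = (1·6 + 1)/(1·1 + 0) = 7/1; p² − 48·q² = 49 − 48 = 1.
  The first convergent with p² − 48·q² = 1 gives the fundamental solution (x₁, y₁) = (7, 1).
Step 2: Apply the recurrence (x_{n+1}, y_{n+1}) = (x₁x_n + 48y₁y_n, x₁y_n + y₁x_n) repeatedly.
  From (x_1, y_1) = (7, 1): x_2 = 7·7 + 48·1·1 = 97; y_2 = 7·1 + 1·7 = 14.
  From (x_2, y_2) = (97, 14): x_3 = 7·97 + 48·1·14 = 1351; y_3 = 7·14 + 1·97 = 195.
  From (x_3, y_3) = (1351, 195): x_4 = 7·1351 + 48·1·195 = 18817; y_4 = 7·195 + 1·1351 = 2716.
  From (x_4, y_4) = (18817, 2716): x_5 = 7·18817 + 48·1·2716 = 262087; y_5 = 7·2716 + 1·18817 = 37829.
  From (x_5, y_5) = (262087, 37829): x_6 = 7·262087 + 48·1·37829 = 3650401; y_6 = 7·37829 + 1·262087 = 526890.
  From (x_6, y_6) = (3650401, 526890): x_7 = 7·3650401 + 48·1·526890 = 50843527; y_7 = 7·526890 + 1·3650401 = 7338631.
  From (x_7, y_7) = (50843527, 7338631): x_8 = 7·50843527 + 48·1·7338631 = 708158977; y_8 = 7·7338631 + 1·50843527 = 102213944.
Step 3: Verify x_8² - 48·y_8² = 501489136705686529 - 501489136705686528 = 1 (should be 1). ✓

(x_1, y_1) = (7, 1); (x_8, y_8) = (708158977, 102213944).


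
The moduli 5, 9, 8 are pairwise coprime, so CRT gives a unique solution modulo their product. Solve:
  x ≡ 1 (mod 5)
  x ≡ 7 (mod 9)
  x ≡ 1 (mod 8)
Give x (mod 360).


Moduli 5, 9, 8 are pairwise coprime; by CRT there is a unique solution modulo M = 5 · 9 · 8 = 360.
Solve pairwise, accumulating the modulus:
  Start with x ≡ 1 (mod 5).
  Combine with x ≡ 7 (mod 9): since gcd(5, 9) = 1, we get a unique residue mod 45.
    Write x = 1 + 5·t and substitute into x ≡ 7 (mod 9): 5·t ≡ 7 − 1 = 6 (mod 9).
    The inverse of 5 mod 9 is 2 (since 5·2 = 10 = 1·9 + 1), so t ≡ 2·6 = 12 ≡ 3 (mod 9).
    Then x = 1 + 5·3 = 16, valid modulo lcm(5, 9) = 45: x ≡ 16 (mod 45).
  Combine with x ≡ 1 (mod 8): since gcd(45, 8) = 1, we get a unique residue mod 360.
    Write x = 16 + 45·t and substitute into x ≡ 1 (mod 8): 45·t ≡ 1 − 16 = -15 (mod 8).
    Reduce coefficients mod 8: 5·t ≡ 1 (mod 8).
    The inverse of 5 mod 8 is 5 (since 5·5 = 25 = 3·8 + 1), so t ≡ 5·1 = 5 ≡ 5 (mod 8).
    Then x = 16 + 45·5 = 241, valid modulo lcm(45, 8) = 360: x ≡ 241 (mod 360).
Verify: 241 mod 5 = 1 ✓, 241 mod 9 = 7 ✓, 241 mod 8 = 1 ✓.

x ≡ 241 (mod 360).


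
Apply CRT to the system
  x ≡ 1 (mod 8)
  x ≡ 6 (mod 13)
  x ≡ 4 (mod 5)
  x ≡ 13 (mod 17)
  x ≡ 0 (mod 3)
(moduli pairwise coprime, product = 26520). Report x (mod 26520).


Product of moduli M = 8 · 13 · 5 · 17 · 3 = 26520.
Merge one congruence at a time:
  Start: x ≡ 1 (mod 8).
  Combine with x ≡ 6 (mod 13); new modulus lcm = 104.
    Write x = 1 + 8·t and substitute into x ≡ 6 (mod 13): 8·t ≡ 6 − 1 = 5 (mod 13).
    The inverse of 8 mod 13 is 5 (since 8·5 = 40 = 3·13 + 1), so t ≡ 5·5 = 25 ≡ 12 (mod 13).
    Then x = 1 + 8·12 = 97, valid modulo lcm(8, 13) = 104: x ≡ 97 (mod 104).
  Combine with x ≡ 4 (mod 5); new modulus lcm = 520.
    Write x = 97 + 104·t and substitute into x ≡ 4 (mod 5): 104·t ≡ 4 − 97 = -93 (mod 5).
    Reduce coefficients mod 5: 4·t ≡ 2 (mod 5).
    The inverse of 4 mod 5 is 4 (since 4·4 = 16 = 3·5 + 1), so t ≡ 4·2 = 8 ≡ 3 (mod 5).
    Then x = 97 + 104·3 = 409, valid modulo lcm(104, 5) = 520: x ≡ 409 (mod 520).
  Combine with x ≡ 13 (mod 17); new modulus lcm = 8840.
    Write x = 409 + 520·t and substitute into x ≡ 13 (mod 17): 520·t ≡ 13 − 409 = -396 (mod 17).
    Reduce coefficients mod 17: 10·t ≡ 12 (mod 17).
    The inverse of 10 mod 17 is 12 (since 10·12 = 120 = 7·17 + 1), so t ≡ 12·12 = 144 ≡ 8 (mod 17).
    Then x = 409 + 520·8 = 4569, valid modulo lcm(520, 17) = 8840: x ≡ 4569 (mod 8840).
  Combine with x ≡ 0 (mod 3); new modulus lcm = 26520.
    Write x = 4569 + 8840·t and substitute into x ≡ 0 (mod 3): 8840·t ≡ 0 − 4569 = -4569 (mod 3).
    Reduce coefficients mod 3: 2·t ≡ 0 (mod 3).
    The inverse of 2 mod 3 is 2 (since 2·2 = 4 = 1·3 + 1), so t ≡ 2·0 = 0 ≡ 0 (mod 3).
    Then x = 4569 + 8840·0 = 4569, valid modulo lcm(8840, 3) = 26520: x ≡ 4569 (mod 26520).
Verify against each original: 4569 mod 8 = 1, 4569 mod 13 = 6, 4569 mod 5 = 4, 4569 mod 17 = 13, 4569 mod 3 = 0.

x ≡ 4569 (mod 26520).


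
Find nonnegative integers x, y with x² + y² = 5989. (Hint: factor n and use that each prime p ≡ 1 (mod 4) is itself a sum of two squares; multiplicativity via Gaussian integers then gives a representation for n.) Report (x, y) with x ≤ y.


Step 1: Factor n = 5989 = 53 · 113.
Step 2: Check the mod-4 condition on each prime factor: 53 ≡ 1 (mod 4), exponent 1; 113 ≡ 1 (mod 4), exponent 1.
All primes ≡ 3 (mod 4) appear to even exponent (or don't appear), so by the two-squares theorem n IS expressible as a sum of two squares.
Step 3: Build a representation. Here n = 53 · 113 is a product of primes ≡ 1 (mod 4). Each prime p ≡ 1 (mod 4) is itself a sum of two squares; find a² by testing p − a² for a perfect square:
  53: 53 − 1² = 52, 53 − 2² = 49 = 7² ⇒ 53 = 2² + 7².
  113: 113 − 1² = 112, 113 − 2² = 109, 113 − 3² = 104, 113 − 4² = 97, 113 − 5² = 88, 113 − 6² = 77, 113 − 7² = 64 = 8² ⇒ 113 = 7² + 8².
  Combine using the Brahmagupta–Fibonacci identity (a² + b²)(c² + d²) = (ac − bd)² + (ad + bc)² = (ac + bd)² + (ad − bc)²:
  53 · 113 = 5989: from (2² + 7²)(7² + 8²), take (2·7 − 7·8, 2·8 + 7·7) = (14 − 56, 16 + 49) = (-42, 65); dropping signs (only squares matter) gives (42, 65); check 42² + 65² = 1764 + 4225 = 5989 ✓.
Step 4: Order so x ≤ y and verify: 42² + 65² = 1764 + 4225 = 5989 = n. ✓

n = 5989 = 42² + 65² (one valid representation with x ≤ y).


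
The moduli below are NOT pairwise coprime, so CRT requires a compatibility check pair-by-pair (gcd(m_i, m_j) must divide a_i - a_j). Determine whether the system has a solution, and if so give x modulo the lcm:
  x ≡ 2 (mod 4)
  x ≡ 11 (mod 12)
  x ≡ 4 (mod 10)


Moduli 4, 12, 10 are not pairwise coprime, so CRT works modulo lcm(m_i) when all pairwise compatibility conditions hold.
Pairwise compatibility: gcd(m_i, m_j) must divide a_i - a_j for every pair.
Merge one congruence at a time:
  Start: x ≡ 2 (mod 4).
  Combine with x ≡ 11 (mod 12): gcd(4, 12) = 4, and 11 - 2 = 9 is NOT divisible by 4.
    ⇒ system is inconsistent (no integer solution).

No solution (the system is inconsistent).


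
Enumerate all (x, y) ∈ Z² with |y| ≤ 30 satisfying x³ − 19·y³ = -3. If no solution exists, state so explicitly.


The equation is x³ - 19y³ = -3. For fixed y, x³ = 19·y³ − 3, so a solution requires the RHS to be a perfect cube.
Strategy: iterate y from -30 to 30, compute RHS = 19·y³ − 3, and check whether it is a (positive or negative) perfect cube.
Check small values of y:
  y = 0: RHS = -3 is not a perfect cube.
  y = 1: RHS = 16 is not a perfect cube.
  y = -1: RHS = -22 is not a perfect cube.
  y = 2: RHS = 149 is not a perfect cube.
  y = -2: RHS = -155 is not a perfect cube.
  y = 3: RHS = 510 is not a perfect cube.
  y = -3: RHS = -516 is not a perfect cube.
Continuing the search up to |y| = 30 finds no solutions either.
No (x, y) in the scanned range satisfies the equation.

No integer solutions with |y| ≤ 30.


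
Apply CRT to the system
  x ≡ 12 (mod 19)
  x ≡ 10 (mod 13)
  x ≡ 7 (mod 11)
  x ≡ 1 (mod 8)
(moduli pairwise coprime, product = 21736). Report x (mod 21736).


Product of moduli M = 19 · 13 · 11 · 8 = 21736.
Merge one congruence at a time:
  Start: x ≡ 12 (mod 19).
  Combine with x ≡ 10 (mod 13); new modulus lcm = 247.
    Write x = 12 + 19·t and substitute into x ≡ 10 (mod 13): 19·t ≡ 10 − 12 = -2 (mod 13).
    Reduce coefficients mod 13: 6·t ≡ 11 (mod 13).
    The inverse of 6 mod 13 is 11 (since 6·11 = 66 = 5·13 + 1), so t ≡ 11·11 = 121 ≡ 4 (mod 13).
    Then x = 12 + 19·4 = 88, valid modulo lcm(19, 13) = 247: x ≡ 88 (mod 247).
  Combine with x ≡ 7 (mod 11); new modulus lcm = 2717.
    Write x = 88 + 247·t and substitute into x ≡ 7 (mod 11): 247·t ≡ 7 − 88 = -81 (mod 11).
    Reduce coefficients mod 11: 5·t ≡ 7 (mod 11).
    The inverse of 5 mod 11 is 9 (since 5·9 = 45 = 4·11 + 1), so t ≡ 9·7 = 63 ≡ 8 (mod 11).
    Then x = 88 + 247·8 = 2064, valid modulo lcm(247, 11) = 2717: x ≡ 2064 (mod 2717).
  Combine with x ≡ 1 (mod 8); new modulus lcm = 21736.
    Write x = 2064 + 2717·t and substitute into x ≡ 1 (mod 8): 2717·t ≡ 1 − 2064 = -2063 (mod 8).
    Reduce coefficients mod 8: 5·t ≡ 1 (mod 8).
    The inverse of 5 mod 8 is 5 (since 5·5 = 25 = 3·8 + 1), so t ≡ 5·1 = 5 ≡ 5 (mod 8).
    Then x = 2064 + 2717·5 = 15649, valid modulo lcm(2717, 8) = 21736: x ≡ 15649 (mod 21736).
Verify against each original: 15649 mod 19 = 12, 15649 mod 13 = 10, 15649 mod 11 = 7, 15649 mod 8 = 1.

x ≡ 15649 (mod 21736).


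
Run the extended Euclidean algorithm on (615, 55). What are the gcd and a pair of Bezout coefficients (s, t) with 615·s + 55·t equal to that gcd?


Euclidean algorithm on (615, 55) — divide until remainder is 0:
  615 = 11 · 55 + 10
  55 = 5 · 10 + 5
  10 = 2 · 5 + 0
gcd(615, 55) = 5.
Track Bezout coefficients alongside the remainders: start with r₀ = 615 = a·1 + b·0 (s = 1, t = 0) and r₁ = 55 = a·0 + b·1 (s = 0, t = 1); each new remainder r_{k+1} = r_{k-1} − q_k·r_k inherits s_{k+1} = s_{k-1} − q_k·s_k, t_{k+1} = t_{k-1} − q_k·t_k, so r_k = a·s_k + b·t_k at every step:
  q = 11: r = 10, s = 1 − 11·0 = 1, t = 0 − 11·1 = -11  (check: 615·1 + 55·(-11) = 10)
  q = 5: r = 5, s = 0 − 5·1 = -5, t = 1 − 5·(-11) = 56  (check: 615·(-5) + 55·56 = 5)
The row with r = 5 (the gcd) gives the Bezout coefficients s = -5, t = 56.
Result: 615 · (-5) + 55 · (56) = 5.

gcd(615, 55) = 5; s = -5, t = 56 (check: 615·(-5) + 55·56 = 5).


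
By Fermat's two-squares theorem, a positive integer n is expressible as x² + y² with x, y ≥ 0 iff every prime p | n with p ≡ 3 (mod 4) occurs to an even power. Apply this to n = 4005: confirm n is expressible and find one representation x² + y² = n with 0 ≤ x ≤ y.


Step 1: Factor n = 4005 = 3^2 · 5 · 89.
Step 2: Check the mod-4 condition on each prime factor: 3 ≡ 3 (mod 4), exponent 2 (must be even); 5 ≡ 1 (mod 4), exponent 1; 89 ≡ 1 (mod 4), exponent 1.
All primes ≡ 3 (mod 4) appear to even exponent (or don't appear), so by the two-squares theorem n IS expressible as a sum of two squares.
Step 3: Build a representation. Group n = k² · m with k = 3 and m = 5 · 89 = 445 (a product of primes ≡ 1 (mod 4)); a representation of m scales to one of n via (k·x)² + (k·y)² = k²(x² + y²). Each prime p ≡ 1 (mod 4) is itself a sum of two squares; find a² by testing p − a² for a perfect square:
  5: 5 − 1² = 4 = 2² ⇒ 5 = 1² + 2².
  89: 89 − 1² = 88, 89 − 2² = 85, 89 − 3² = 80, 89 − 4² = 73, 89 − 5² = 64 = 8² ⇒ 89 = 5² + 8².
  Combine using the Brahmagupta–Fibonacci identity (a² + b²)(c² + d²) = (ac − bd)² + (ad + bc)² = (ac + bd)² + (ad − bc)²:
  5 · 89 = 445: from (1² + 2²)(5² + 8²), take (1·5 − 2·8, 1·8 + 2·5) = (5 − 16, 8 + 10) = (-11, 18); dropping signs (only squares matter) gives (11, 18); check 11² + 18² = 121 + 324 = 445 ✓.
  Scale by k = 3: (3·11, 3·18) = (33, 54).
Step 4: Order so x ≤ y and verify: 33² + 54² = 1089 + 2916 = 4005 = n. ✓

n = 4005 = 33² + 54² (one valid representation with x ≤ y).


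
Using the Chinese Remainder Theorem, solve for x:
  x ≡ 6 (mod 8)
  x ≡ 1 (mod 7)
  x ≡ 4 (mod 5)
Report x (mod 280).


Moduli 8, 7, 5 are pairwise coprime; by CRT there is a unique solution modulo M = 8 · 7 · 5 = 280.
Solve pairwise, accumulating the modulus:
  Start with x ≡ 6 (mod 8).
  Combine with x ≡ 1 (mod 7): since gcd(8, 7) = 1, we get a unique residue mod 56.
    Write x = 6 + 8·t and substitute into x ≡ 1 (mod 7): 8·t ≡ 1 − 6 = -5 (mod 7).
    Reduce coefficients mod 7: 1·t ≡ 2 (mod 7).
    So t ≡ 2 (mod 7).
    Then x = 6 + 8·2 = 22, valid modulo lcm(8, 7) = 56: x ≡ 22 (mod 56).
  Combine with x ≡ 4 (mod 5): since gcd(56, 5) = 1, we get a unique residue mod 280.
    Write x = 22 + 56·t and substitute into x ≡ 4 (mod 5): 56·t ≡ 4 − 22 = -18 (mod 5).
    Reduce coefficients mod 5: 1·t ≡ 2 (mod 5).
    So t ≡ 2 (mod 5).
    Then x = 22 + 56·2 = 134, valid modulo lcm(56, 5) = 280: x ≡ 134 (mod 280).
Verify: 134 mod 8 = 6 ✓, 134 mod 7 = 1 ✓, 134 mod 5 = 4 ✓.

x ≡ 134 (mod 280).


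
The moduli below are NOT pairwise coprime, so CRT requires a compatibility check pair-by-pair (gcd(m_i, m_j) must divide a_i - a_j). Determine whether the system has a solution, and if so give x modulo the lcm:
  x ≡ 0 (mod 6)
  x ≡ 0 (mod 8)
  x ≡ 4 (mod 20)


Moduli 6, 8, 20 are not pairwise coprime, so CRT works modulo lcm(m_i) when all pairwise compatibility conditions hold.
Pairwise compatibility: gcd(m_i, m_j) must divide a_i - a_j for every pair.
Merge one congruence at a time:
  Start: x ≡ 0 (mod 6).
  Combine with x ≡ 0 (mod 8): gcd(6, 8) = 2; 0 - 0 = 0, which IS divisible by 2, so compatible.
    Write x = 0 + 6·t and substitute into x ≡ 0 (mod 8): 6·t ≡ 0 − 0 = 0 (mod 8).
    Divide the congruence (and modulus) by g = 2: 3·t ≡ 0 (mod 4).
    The inverse of 3 mod 4 is 3 (since 3·3 = 9 = 2·4 + 1), so t ≡ 3·0 = 0 ≡ 0 (mod 4).
    Then x = 0 + 6·0 = 0, valid modulo lcm(6, 8) = 24: x ≡ 0 (mod 24).
  Combine with x ≡ 4 (mod 20): gcd(24, 20) = 4; 4 - 0 = 4, which IS divisible by 4, so compatible.
    Write x = 0 + 24·t and substitute into x ≡ 4 (mod 20): 24·t ≡ 4 − 0 = 4 (mod 20).
    Divide the congruence (and modulus) by g = 4: 6·t ≡ 1 (mod 5).
    Reduce coefficients mod 5: 1·t ≡ 1 (mod 5).
    So t ≡ 1 (mod 5).
    Then x = 0 + 24·1 = 24, valid modulo lcm(24, 20) = 120: x ≡ 24 (mod 120).
Verify: 24 mod 6 = 0, 24 mod 8 = 0, 24 mod 20 = 4.

x ≡ 24 (mod 120).


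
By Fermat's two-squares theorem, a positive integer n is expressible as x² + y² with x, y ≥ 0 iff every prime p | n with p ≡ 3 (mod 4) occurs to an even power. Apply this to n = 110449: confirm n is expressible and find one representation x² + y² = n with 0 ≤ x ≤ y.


Step 1: Factor n = 110449 = 17 · 73 · 89.
Step 2: Check the mod-4 condition on each prime factor: 17 ≡ 1 (mod 4), exponent 1; 73 ≡ 1 (mod 4), exponent 1; 89 ≡ 1 (mod 4), exponent 1.
All primes ≡ 3 (mod 4) appear to even exponent (or don't appear), so by the two-squares theorem n IS expressible as a sum of two squares.
Step 3: Build a representation. Here n = 17 · 73 · 89 is a product of primes ≡ 1 (mod 4). Each prime p ≡ 1 (mod 4) is itself a sum of two squares; find a² by testing p − a² for a perfect square:
  17: 17 − 1² = 16 = 4² ⇒ 17 = 1² + 4².
  73: 73 − 1² = 72, 73 − 2² = 69, 73 − 3² = 64 = 8² ⇒ 73 = 3² + 8².
  89: 89 − 1² = 88, 89 − 2² = 85, 89 − 3² = 80, 89 − 4² = 73, 89 − 5² = 64 = 8² ⇒ 89 = 5² + 8².
  Combine using the Brahmagupta–Fibonacci identity (a² + b²)(c² + d²) = (ac − bd)² + (ad + bc)² = (ac + bd)² + (ad − bc)²:
  17 · 73 = 1241: from (1² + 4²)(3² + 8²), take (1·3 − 4·8, 1·8 + 4·3) = (3 − 32, 8 + 12) = (-29, 20); dropping signs (only squares matter) gives (29, 20); check 29² + 20² = 841 + 400 = 1241 ✓.
  1241 · 89 = 110449: from (29² + 20²)(5² + 8²), take (29·5 − 20·8, 29·8 + 20·5) = (145 − 160, 232 + 100) = (-15, 332); dropping signs (only squares matter) gives (15, 332); check 15² + 332² = 225 + 110224 = 110449 ✓.
Step 4: Order so x ≤ y and verify: 15² + 332² = 225 + 110224 = 110449 = n. ✓

n = 110449 = 15² + 332² (one valid representation with x ≤ y).


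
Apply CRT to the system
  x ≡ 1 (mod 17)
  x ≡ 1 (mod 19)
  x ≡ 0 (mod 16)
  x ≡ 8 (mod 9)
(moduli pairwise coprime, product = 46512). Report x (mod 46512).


Product of moduli M = 17 · 19 · 16 · 9 = 46512.
Merge one congruence at a time:
  Start: x ≡ 1 (mod 17).
  Combine with x ≡ 1 (mod 19); new modulus lcm = 323.
    Write x = 1 + 17·t and substitute into x ≡ 1 (mod 19): 17·t ≡ 1 − 1 = 0 (mod 19).
    The inverse of 17 mod 19 is 9 (since 17·9 = 153 = 8·19 + 1), so t ≡ 9·0 = 0 ≡ 0 (mod 19).
    Then x = 1 + 17·0 = 1, valid modulo lcm(17, 19) = 323: x ≡ 1 (mod 323).
  Combine with x ≡ 0 (mod 16); new modulus lcm = 5168.
    Write x = 1 + 323·t and substitute into x ≡ 0 (mod 16): 323·t ≡ 0 − 1 = -1 (mod 16).
    Reduce coefficients mod 16: 3·t ≡ 15 (mod 16).
    The inverse of 3 mod 16 is 11 (since 3·11 = 33 = 2·16 + 1), so t ≡ 11·15 = 165 ≡ 5 (mod 16).
    Then x = 1 + 323·5 = 1616, valid modulo lcm(323, 16) = 5168: x ≡ 1616 (mod 5168).
  Combine with x ≡ 8 (mod 9); new modulus lcm = 46512.
    Write x = 1616 + 5168·t and substitute into x ≡ 8 (mod 9): 5168·t ≡ 8 − 1616 = -1608 (mod 9).
    Reduce coefficients mod 9: 2·t ≡ 3 (mod 9).
    The inverse of 2 mod 9 is 5 (since 2·5 = 10 = 1·9 + 1), so t ≡ 5·3 = 15 ≡ 6 (mod 9).
    Then x = 1616 + 5168·6 = 32624, valid modulo lcm(5168, 9) = 46512: x ≡ 32624 (mod 46512).
Verify against each original: 32624 mod 17 = 1, 32624 mod 19 = 1, 32624 mod 16 = 0, 32624 mod 9 = 8.

x ≡ 32624 (mod 46512).


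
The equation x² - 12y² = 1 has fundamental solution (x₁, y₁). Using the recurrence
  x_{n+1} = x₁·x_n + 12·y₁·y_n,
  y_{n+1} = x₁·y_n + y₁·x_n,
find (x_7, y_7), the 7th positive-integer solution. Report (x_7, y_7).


Step 1: Find the fundamental solution (x₁, y₁) of x² - 12y² = 1.
  Expand √12 as a continued fraction. a₀ = ⌊√12⌋ = 3; iterate m_{k+1} = d_k·a_k − m_k, d_{k+1} = (12 − m_{k+1}²)/d_k, a_{k+1} = ⌊(a₀ + m_{k+1})/d_{k+1}⌋ (starting m₀ = 0, d₀ = 1), with convergents p_k = a_k·p_{k-1} + p_{k-2}, q_k = a_k·q_{k-1} + q_{k-2} (p₋₁ = 1, q₋₁ = 0):
  k = 0: a₀ = 3; p₀/q₀ = 3/1; p₀² − 12·q₀² = 9 − 12 = -3.
  k = 1: m = 3, d = 3, a = ⌊(3 + 3)/3⌋ = 2; p/q = (2·3 + 1)/(2·1 + 0) = 7/2; p² − 12·q² = 49 − 48 = 1.
  The first convergent with p² − 12·q² = 1 gives the fundamental solution (x₁, y₁) = (7, 2).
Step 2: Apply the recurrence (x_{n+1}, y_{n+1}) = (x₁x_n + 12y₁y_n, x₁y_n + y₁x_n) repeatedly.
  From (x_1, y_1) = (7, 2): x_2 = 7·7 + 12·2·2 = 97; y_2 = 7·2 + 2·7 = 28.
  From (x_2, y_2) = (97, 28): x_3 = 7·97 + 12·2·28 = 1351; y_3 = 7·28 + 2·97 = 390.
  From (x_3, y_3) = (1351, 390): x_4 = 7·1351 + 12·2·390 = 18817; y_4 = 7·390 + 2·1351 = 5432.
  From (x_4, y_4) = (18817, 5432): x_5 = 7·18817 + 12·2·5432 = 262087; y_5 = 7·5432 + 2·18817 = 75658.
  From (x_5, y_5) = (262087, 75658): x_6 = 7·262087 + 12·2·75658 = 3650401; y_6 = 7·75658 + 2·262087 = 1053780.
  From (x_6, y_6) = (3650401, 1053780): x_7 = 7·3650401 + 12·2·1053780 = 50843527; y_7 = 7·1053780 + 2·3650401 = 14677262.
Step 3: Verify x_7² - 12·y_7² = 2585064237799729 - 2585064237799728 = 1 (should be 1). ✓

(x_1, y_1) = (7, 2); (x_7, y_7) = (50843527, 14677262).


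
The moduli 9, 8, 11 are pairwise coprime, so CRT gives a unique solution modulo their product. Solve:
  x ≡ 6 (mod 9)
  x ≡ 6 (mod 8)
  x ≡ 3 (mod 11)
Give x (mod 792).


Moduli 9, 8, 11 are pairwise coprime; by CRT there is a unique solution modulo M = 9 · 8 · 11 = 792.
Solve pairwise, accumulating the modulus:
  Start with x ≡ 6 (mod 9).
  Combine with x ≡ 6 (mod 8): since gcd(9, 8) = 1, we get a unique residue mod 72.
    Write x = 6 + 9·t and substitute into x ≡ 6 (mod 8): 9·t ≡ 6 − 6 = 0 (mod 8).
    Reduce coefficients mod 8: 1·t ≡ 0 (mod 8).
    So t ≡ 0 (mod 8).
    Then x = 6 + 9·0 = 6, valid modulo lcm(9, 8) = 72: x ≡ 6 (mod 72).
  Combine with x ≡ 3 (mod 11): since gcd(72, 11) = 1, we get a unique residue mod 792.
    Write x = 6 + 72·t and substitute into x ≡ 3 (mod 11): 72·t ≡ 3 − 6 = -3 (mod 11).
    Reduce coefficients mod 11: 6·t ≡ 8 (mod 11).
    The inverse of 6 mod 11 is 2 (since 6·2 = 12 = 1·11 + 1), so t ≡ 2·8 = 16 ≡ 5 (mod 11).
    Then x = 6 + 72·5 = 366, valid modulo lcm(72, 11) = 792: x ≡ 366 (mod 792).
Verify: 366 mod 9 = 6 ✓, 366 mod 8 = 6 ✓, 366 mod 11 = 3 ✓.

x ≡ 366 (mod 792).


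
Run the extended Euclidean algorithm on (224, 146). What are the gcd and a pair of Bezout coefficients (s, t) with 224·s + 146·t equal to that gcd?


Euclidean algorithm on (224, 146) — divide until remainder is 0:
  224 = 1 · 146 + 78
  146 = 1 · 78 + 68
  78 = 1 · 68 + 10
  68 = 6 · 10 + 8
  10 = 1 · 8 + 2
  8 = 4 · 2 + 0
gcd(224, 146) = 2.
Track Bezout coefficients alongside the remainders: start with r₀ = 224 = a·1 + b·0 (s = 1, t = 0) and r₁ = 146 = a·0 + b·1 (s = 0, t = 1); each new remainder r_{k+1} = r_{k-1} − q_k·r_k inherits s_{k+1} = s_{k-1} − q_k·s_k, t_{k+1} = t_{k-1} − q_k·t_k, so r_k = a·s_k + b·t_k at every step:
  q = 1: r = 78, s = 1 − 1·0 = 1, t = 0 − 1·1 = -1  (check: 224·1 + 146·(-1) = 78)
  q = 1: r = 68, s = 0 − 1·1 = -1, t = 1 − 1·(-1) = 2  (check: 224·(-1) + 146·2 = 68)
  q = 1: r = 10, s = 1 − 1·(-1) = 2, t = -1 − 1·2 = -3  (check: 224·2 + 146·(-3) = 10)
  q = 6: r = 8, s = -1 − 6·2 = -13, t = 2 − 6·(-3) = 20  (check: 224·(-13) + 146·20 = 8)
  q = 1: r = 2, s = 2 − 1·(-13) = 15, t = -3 − 1·20 = -23  (check: 224·15 + 146·(-23) = 2)
The row with r = 2 (the gcd) gives the Bezout coefficients s = 15, t = -23.
Result: 224 · (15) + 146 · (-23) = 2.

gcd(224, 146) = 2; s = 15, t = -23 (check: 224·15 + 146·(-23) = 2).


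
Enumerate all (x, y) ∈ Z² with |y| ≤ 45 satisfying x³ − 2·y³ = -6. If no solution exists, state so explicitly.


The equation is x³ - 2y³ = -6. For fixed y, x³ = 2·y³ − 6, so a solution requires the RHS to be a perfect cube.
Strategy: iterate y from -45 to 45, compute RHS = 2·y³ − 6, and check whether it is a (positive or negative) perfect cube.
Check small values of y:
  y = 0: RHS = -6 is not a perfect cube.
  y = 1: RHS = -4 is not a perfect cube.
  y = -1: RHS = -8 = (-2)³ ⇒ x = -2 works.
  y = 2: RHS = 10 is not a perfect cube.
  y = -2: RHS = -22 is not a perfect cube.
  y = 3: RHS = 48 is not a perfect cube.
  y = -3: RHS = -60 is not a perfect cube.
Continuing the search up to |y| = 45 finds no further solutions beyond those listed.
Collected solutions: (-2, -1).

Solutions (with |y| ≤ 45): (-2, -1).


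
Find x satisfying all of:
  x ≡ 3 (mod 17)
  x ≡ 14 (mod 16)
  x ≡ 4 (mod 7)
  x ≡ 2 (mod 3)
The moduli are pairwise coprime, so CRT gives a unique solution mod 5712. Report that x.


Product of moduli M = 17 · 16 · 7 · 3 = 5712.
Merge one congruence at a time:
  Start: x ≡ 3 (mod 17).
  Combine with x ≡ 14 (mod 16); new modulus lcm = 272.
    Write x = 3 + 17·t and substitute into x ≡ 14 (mod 16): 17·t ≡ 14 − 3 = 11 (mod 16).
    Reduce coefficients mod 16: 1·t ≡ 11 (mod 16).
    So t ≡ 11 (mod 16).
    Then x = 3 + 17·11 = 190, valid modulo lcm(17, 16) = 272: x ≡ 190 (mod 272).
  Combine with x ≡ 4 (mod 7); new modulus lcm = 1904.
    Write x = 190 + 272·t and substitute into x ≡ 4 (mod 7): 272·t ≡ 4 − 190 = -186 (mod 7).
    Reduce coefficients mod 7: 6·t ≡ 3 (mod 7).
    The inverse of 6 mod 7 is 6 (since 6·6 = 36 = 5·7 + 1), so t ≡ 6·3 = 18 ≡ 4 (mod 7).
    Then x = 190 + 272·4 = 1278, valid modulo lcm(272, 7) = 1904: x ≡ 1278 (mod 1904).
  Combine with x ≡ 2 (mod 3); new modulus lcm = 5712.
    Write x = 1278 + 1904·t and substitute into x ≡ 2 (mod 3): 1904·t ≡ 2 − 1278 = -1276 (mod 3).
    Reduce coefficients mod 3: 2·t ≡ 2 (mod 3).
    The inverse of 2 mod 3 is 2 (since 2·2 = 4 = 1·3 + 1), so t ≡ 2·2 = 4 ≡ 1 (mod 3).
    Then x = 1278 + 1904·1 = 3182, valid modulo lcm(1904, 3) = 5712: x ≡ 3182 (mod 5712).
Verify against each original: 3182 mod 17 = 3, 3182 mod 16 = 14, 3182 mod 7 = 4, 3182 mod 3 = 2.

x ≡ 3182 (mod 5712).


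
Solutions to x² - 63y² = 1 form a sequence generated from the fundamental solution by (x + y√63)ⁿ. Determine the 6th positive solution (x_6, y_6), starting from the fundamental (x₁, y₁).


Step 1: Find the fundamental solution (x₁, y₁) of x² - 63y² = 1.
  Expand √63 as a continued fraction. a₀ = ⌊√63⌋ = 7; iterate m_{k+1} = d_k·a_k − m_k, d_{k+1} = (63 − m_{k+1}²)/d_k, a_{k+1} = ⌊(a₀ + m_{k+1})/d_{k+1}⌋ (starting m₀ = 0, d₀ = 1), with convergents p_k = a_k·p_{k-1} + p_{k-2}, q_k = a_k·q_{k-1} + q_{k-2} (p₋₁ = 1, q₋₁ = 0):
  k = 0: a₀ = 7; p₀/q₀ = 7/1; p₀² − 63·q₀² = 49 − 63 = -14.
  k = 1: m = 7, d = 14, a = ⌊(7 + 7)/14⌋ = 1; p/q = (1·7 + 1)/(1·1 + 0) = 8/1; p² − 63·q² = 64 − 63 = 1.
  The first convergent with p² − 63·q² = 1 gives the fundamental solution (x₁, y₁) = (8, 1).
Step 2: Apply the recurrence (x_{n+1}, y_{n+1}) = (x₁x_n + 63y₁y_n, x₁y_n + y₁x_n) repeatedly.
  From (x_1, y_1) = (8, 1): x_2 = 8·8 + 63·1·1 = 127; y_2 = 8·1 + 1·8 = 16.
  From (x_2, y_2) = (127, 16): x_3 = 8·127 + 63·1·16 = 2024; y_3 = 8·16 + 1·127 = 255.
  From (x_3, y_3) = (2024, 255): x_4 = 8·2024 + 63·1·255 = 32257; y_4 = 8·255 + 1·2024 = 4064.
  From (x_4, y_4) = (32257, 4064): x_5 = 8·32257 + 63·1·4064 = 514088; y_5 = 8·4064 + 1·32257 = 64769.
  From (x_5, y_5) = (514088, 64769): x_6 = 8·514088 + 63·1·64769 = 8193151; y_6 = 8·64769 + 1·514088 = 1032240.
Step 3: Verify x_6² - 63·y_6² = 67127723308801 - 67127723308800 = 1 (should be 1). ✓

(x_1, y_1) = (8, 1); (x_6, y_6) = (8193151, 1032240).


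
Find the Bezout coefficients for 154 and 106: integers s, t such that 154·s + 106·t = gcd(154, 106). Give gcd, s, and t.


Euclidean algorithm on (154, 106) — divide until remainder is 0:
  154 = 1 · 106 + 48
  106 = 2 · 48 + 10
  48 = 4 · 10 + 8
  10 = 1 · 8 + 2
  8 = 4 · 2 + 0
gcd(154, 106) = 2.
Track Bezout coefficients alongside the remainders: start with r₀ = 154 = a·1 + b·0 (s = 1, t = 0) and r₁ = 106 = a·0 + b·1 (s = 0, t = 1); each new remainder r_{k+1} = r_{k-1} − q_k·r_k inherits s_{k+1} = s_{k-1} − q_k·s_k, t_{k+1} = t_{k-1} − q_k·t_k, so r_k = a·s_k + b·t_k at every step:
  q = 1: r = 48, s = 1 − 1·0 = 1, t = 0 − 1·1 = -1  (check: 154·1 + 106·(-1) = 48)
  q = 2: r = 10, s = 0 − 2·1 = -2, t = 1 − 2·(-1) = 3  (check: 154·(-2) + 106·3 = 10)
  q = 4: r = 8, s = 1 − 4·(-2) = 9, t = -1 − 4·3 = -13  (check: 154·9 + 106·(-13) = 8)
  q = 1: r = 2, s = -2 − 1·9 = -11, t = 3 − 1·(-13) = 16  (check: 154·(-11) + 106·16 = 2)
The row with r = 2 (the gcd) gives the Bezout coefficients s = -11, t = 16.
Result: 154 · (-11) + 106 · (16) = 2.

gcd(154, 106) = 2; s = -11, t = 16 (check: 154·(-11) + 106·16 = 2).


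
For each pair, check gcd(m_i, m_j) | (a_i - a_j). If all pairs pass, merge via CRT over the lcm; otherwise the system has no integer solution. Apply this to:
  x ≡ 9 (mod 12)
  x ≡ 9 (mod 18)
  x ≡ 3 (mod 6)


Moduli 12, 18, 6 are not pairwise coprime, so CRT works modulo lcm(m_i) when all pairwise compatibility conditions hold.
Pairwise compatibility: gcd(m_i, m_j) must divide a_i - a_j for every pair.
Merge one congruence at a time:
  Start: x ≡ 9 (mod 12).
  Combine with x ≡ 9 (mod 18): gcd(12, 18) = 6; 9 - 9 = 0, which IS divisible by 6, so compatible.
    Write x = 9 + 12·t and substitute into x ≡ 9 (mod 18): 12·t ≡ 9 − 9 = 0 (mod 18).
    Divide the congruence (and modulus) by g = 6: 2·t ≡ 0 (mod 3).
    The inverse of 2 mod 3 is 2 (since 2·2 = 4 = 1·3 + 1), so t ≡ 2·0 = 0 ≡ 0 (mod 3).
    Then x = 9 + 12·0 = 9, valid modulo lcm(12, 18) = 36: x ≡ 9 (mod 36).
  Combine with x ≡ 3 (mod 6): gcd(36, 6) = 6; 3 - 9 = -6, which IS divisible by 6, so compatible.
    Write x = 9 + 36·t and substitute into x ≡ 3 (mod 6): 36·t ≡ 3 − 9 = -6 (mod 6).
    Divide the congruence (and modulus) by g = 6: 6·t ≡ -1 (mod 1).
    Modulo 1 every t works; take t = 0.
    Then x = 9 + 36·0 = 9, valid modulo lcm(36, 6) = 36: x ≡ 9 (mod 36).
Verify: 9 mod 12 = 9, 9 mod 18 = 9, 9 mod 6 = 3.

x ≡ 9 (mod 36).


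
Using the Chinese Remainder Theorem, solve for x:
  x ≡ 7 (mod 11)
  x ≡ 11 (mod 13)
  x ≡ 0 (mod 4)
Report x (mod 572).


Moduli 11, 13, 4 are pairwise coprime; by CRT there is a unique solution modulo M = 11 · 13 · 4 = 572.
Solve pairwise, accumulating the modulus:
  Start with x ≡ 7 (mod 11).
  Combine with x ≡ 11 (mod 13): since gcd(11, 13) = 1, we get a unique residue mod 143.
    Write x = 7 + 11·t and substitute into x ≡ 11 (mod 13): 11·t ≡ 11 − 7 = 4 (mod 13).
    The inverse of 11 mod 13 is 6 (since 11·6 = 66 = 5·13 + 1), so t ≡ 6·4 = 24 ≡ 11 (mod 13).
    Then x = 7 + 11·11 = 128, valid modulo lcm(11, 13) = 143: x ≡ 128 (mod 143).
  Combine with x ≡ 0 (mod 4): since gcd(143, 4) = 1, we get a unique residue mod 572.
    Write x = 128 + 143·t and substitute into x ≡ 0 (mod 4): 143·t ≡ 0 − 128 = -128 (mod 4).
    Reduce coefficients mod 4: 3·t ≡ 0 (mod 4).
    The inverse of 3 mod 4 is 3 (since 3·3 = 9 = 2·4 + 1), so t ≡ 3·0 = 0 ≡ 0 (mod 4).
    Then x = 128 + 143·0 = 128, valid modulo lcm(143, 4) = 572: x ≡ 128 (mod 572).
Verify: 128 mod 11 = 7 ✓, 128 mod 13 = 11 ✓, 128 mod 4 = 0 ✓.

x ≡ 128 (mod 572).


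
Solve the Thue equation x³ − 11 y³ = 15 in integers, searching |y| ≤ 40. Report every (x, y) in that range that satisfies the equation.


The equation is x³ - 11y³ = 15. For fixed y, x³ = 11·y³ + 15, so a solution requires the RHS to be a perfect cube.
Strategy: iterate y from -40 to 40, compute RHS = 11·y³ + 15, and check whether it is a (positive or negative) perfect cube.
Check small values of y:
  y = 0: RHS = 15 is not a perfect cube.
  y = 1: RHS = 26 is not a perfect cube.
  y = -1: RHS = 4 is not a perfect cube.
  y = 2: RHS = 103 is not a perfect cube.
  y = -2: RHS = -73 is not a perfect cube.
  y = 3: RHS = 312 is not a perfect cube.
  y = -3: RHS = -282 is not a perfect cube.
Continuing the search up to |y| = 40 finds no solutions either.
No (x, y) in the scanned range satisfies the equation.

No integer solutions with |y| ≤ 40.


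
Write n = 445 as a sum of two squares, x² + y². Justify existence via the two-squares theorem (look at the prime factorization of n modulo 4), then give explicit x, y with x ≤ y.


Step 1: Factor n = 445 = 5 · 89.
Step 2: Check the mod-4 condition on each prime factor: 5 ≡ 1 (mod 4), exponent 1; 89 ≡ 1 (mod 4), exponent 1.
All primes ≡ 3 (mod 4) appear to even exponent (or don't appear), so by the two-squares theorem n IS expressible as a sum of two squares.
Step 3: Build a representation. Here n = 5 · 89 is a product of primes ≡ 1 (mod 4). Each prime p ≡ 1 (mod 4) is itself a sum of two squares; find a² by testing p − a² for a perfect square:
  5: 5 − 1² = 4 = 2² ⇒ 5 = 1² + 2².
  89: 89 − 1² = 88, 89 − 2² = 85, 89 − 3² = 80, 89 − 4² = 73, 89 − 5² = 64 = 8² ⇒ 89 = 5² + 8².
  Combine using the Brahmagupta–Fibonacci identity (a² + b²)(c² + d²) = (ac − bd)² + (ad + bc)² = (ac + bd)² + (ad − bc)²:
  5 · 89 = 445: from (1² + 2²)(5² + 8²), take (1·5 − 2·8, 1·8 + 2·5) = (5 − 16, 8 + 10) = (-11, 18); dropping signs (only squares matter) gives (11, 18); check 11² + 18² = 121 + 324 = 445 ✓.
Step 4: Order so x ≤ y and verify: 11² + 18² = 121 + 324 = 445 = n. ✓

n = 445 = 11² + 18² (one valid representation with x ≤ y).


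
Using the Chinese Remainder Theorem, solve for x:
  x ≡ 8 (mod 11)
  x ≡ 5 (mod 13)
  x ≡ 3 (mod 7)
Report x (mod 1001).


Moduli 11, 13, 7 are pairwise coprime; by CRT there is a unique solution modulo M = 11 · 13 · 7 = 1001.
Solve pairwise, accumulating the modulus:
  Start with x ≡ 8 (mod 11).
  Combine with x ≡ 5 (mod 13): since gcd(11, 13) = 1, we get a unique residue mod 143.
    Write x = 8 + 11·t and substitute into x ≡ 5 (mod 13): 11·t ≡ 5 − 8 = -3 (mod 13).
    Reduce coefficients mod 13: 11·t ≡ 10 (mod 13).
    The inverse of 11 mod 13 is 6 (since 11·6 = 66 = 5·13 + 1), so t ≡ 6·10 = 60 ≡ 8 (mod 13).
    Then x = 8 + 11·8 = 96, valid modulo lcm(11, 13) = 143: x ≡ 96 (mod 143).
  Combine with x ≡ 3 (mod 7): since gcd(143, 7) = 1, we get a unique residue mod 1001.
    Write x = 96 + 143·t and substitute into x ≡ 3 (mod 7): 143·t ≡ 3 − 96 = -93 (mod 7).
    Reduce coefficients mod 7: 3·t ≡ 5 (mod 7).
    The inverse of 3 mod 7 is 5 (since 3·5 = 15 = 2·7 + 1), so t ≡ 5·5 = 25 ≡ 4 (mod 7).
    Then x = 96 + 143·4 = 668, valid modulo lcm(143, 7) = 1001: x ≡ 668 (mod 1001).
Verify: 668 mod 11 = 8 ✓, 668 mod 13 = 5 ✓, 668 mod 7 = 3 ✓.

x ≡ 668 (mod 1001).


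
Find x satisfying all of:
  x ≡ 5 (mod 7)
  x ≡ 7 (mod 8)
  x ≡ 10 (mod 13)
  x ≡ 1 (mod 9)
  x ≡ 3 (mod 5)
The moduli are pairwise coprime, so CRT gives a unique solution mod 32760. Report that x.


Product of moduli M = 7 · 8 · 13 · 9 · 5 = 32760.
Merge one congruence at a time:
  Start: x ≡ 5 (mod 7).
  Combine with x ≡ 7 (mod 8); new modulus lcm = 56.
    Write x = 5 + 7·t and substitute into x ≡ 7 (mod 8): 7·t ≡ 7 − 5 = 2 (mod 8).
    The inverse of 7 mod 8 is 7 (since 7·7 = 49 = 6·8 + 1), so t ≡ 7·2 = 14 ≡ 6 (mod 8).
    Then x = 5 + 7·6 = 47, valid modulo lcm(7, 8) = 56: x ≡ 47 (mod 56).
  Combine with x ≡ 10 (mod 13); new modulus lcm = 728.
    Write x = 47 + 56·t and substitute into x ≡ 10 (mod 13): 56·t ≡ 10 − 47 = -37 (mod 13).
    Reduce coefficients mod 13: 4·t ≡ 2 (mod 13).
    The inverse of 4 mod 13 is 10 (since 4·10 = 40 = 3·13 + 1), so t ≡ 10·2 = 20 ≡ 7 (mod 13).
    Then x = 47 + 56·7 = 439, valid modulo lcm(56, 13) = 728: x ≡ 439 (mod 728).
  Combine with x ≡ 1 (mod 9); new modulus lcm = 6552.
    Write x = 439 + 728·t and substitute into x ≡ 1 (mod 9): 728·t ≡ 1 − 439 = -438 (mod 9).
    Reduce coefficients mod 9: 8·t ≡ 3 (mod 9).
    The inverse of 8 mod 9 is 8 (since 8·8 = 64 = 7·9 + 1), so t ≡ 8·3 = 24 ≡ 6 (mod 9).
    Then x = 439 + 728·6 = 4807, valid modulo lcm(728, 9) = 6552: x ≡ 4807 (mod 6552).
  Combine with x ≡ 3 (mod 5); new modulus lcm = 32760.
    Write x = 4807 + 6552·t and substitute into x ≡ 3 (mod 5): 6552·t ≡ 3 − 4807 = -4804 (mod 5).
    Reduce coefficients mod 5: 2·t ≡ 1 (mod 5).
    The inverse of 2 mod 5 is 3 (since 2·3 = 6 = 1·5 + 1), so t ≡ 3·1 = 3 ≡ 3 (mod 5).
    Then x = 4807 + 6552·3 = 24463, valid modulo lcm(6552, 5) = 32760: x ≡ 24463 (mod 32760).
Verify against each original: 24463 mod 7 = 5, 24463 mod 8 = 7, 24463 mod 13 = 10, 24463 mod 9 = 1, 24463 mod 5 = 3.

x ≡ 24463 (mod 32760).


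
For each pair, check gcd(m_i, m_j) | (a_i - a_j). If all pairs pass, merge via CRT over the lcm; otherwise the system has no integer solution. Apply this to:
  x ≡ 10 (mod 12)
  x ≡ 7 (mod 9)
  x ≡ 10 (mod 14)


Moduli 12, 9, 14 are not pairwise coprime, so CRT works modulo lcm(m_i) when all pairwise compatibility conditions hold.
Pairwise compatibility: gcd(m_i, m_j) must divide a_i - a_j for every pair.
Merge one congruence at a time:
  Start: x ≡ 10 (mod 12).
  Combine with x ≡ 7 (mod 9): gcd(12, 9) = 3; 7 - 10 = -3, which IS divisible by 3, so compatible.
    Write x = 10 + 12·t and substitute into x ≡ 7 (mod 9): 12·t ≡ 7 − 10 = -3 (mod 9).
    Divide the congruence (and modulus) by g = 3: 4·t ≡ -1 (mod 3).
    Reduce coefficients mod 3: 1·t ≡ 2 (mod 3).
    So t ≡ 2 (mod 3).
    Then x = 10 + 12·2 = 34, valid modulo lcm(12, 9) = 36: x ≡ 34 (mod 36).
  Combine with x ≡ 10 (mod 14): gcd(36, 14) = 2; 10 - 34 = -24, which IS divisible by 2, so compatible.
    Write x = 34 + 36·t and substitute into x ≡ 10 (mod 14): 36·t ≡ 10 − 34 = -24 (mod 14).
    Divide the congruence (and modulus) by g = 2: 18·t ≡ -12 (mod 7).
    Reduce coefficients mod 7: 4·t ≡ 2 (mod 7).
    The inverse of 4 mod 7 is 2 (since 4·2 = 8 = 1·7 + 1), so t ≡ 2·2 = 4 ≡ 4 (mod 7).
    Then x = 34 + 36·4 = 178, valid modulo lcm(36, 14) = 252: x ≡ 178 (mod 252).
Verify: 178 mod 12 = 10, 178 mod 9 = 7, 178 mod 14 = 10.

x ≡ 178 (mod 252).
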